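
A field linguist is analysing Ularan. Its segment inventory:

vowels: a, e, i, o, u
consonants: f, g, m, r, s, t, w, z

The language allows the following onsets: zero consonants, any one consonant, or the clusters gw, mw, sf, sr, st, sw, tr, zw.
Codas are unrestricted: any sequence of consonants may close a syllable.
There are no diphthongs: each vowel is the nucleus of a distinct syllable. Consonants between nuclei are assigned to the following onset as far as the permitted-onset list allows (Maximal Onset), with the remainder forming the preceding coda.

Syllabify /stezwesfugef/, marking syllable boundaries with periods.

The vowels are e, e, u, e — 4 nuclei, so 4 syllables.
σ1/σ2 boundary: cluster /zw/ — /zw/ is itself a permitted onset, so the whole cluster goes right; preceding coda = ∅.
σ2/σ3 boundary: /sf/ — entire cluster is a permitted onset → onset /sf/, coda ∅.
σ3/σ4 boundary: /g/ is a single consonant, so it becomes the next onset.

ste.zwe.sfu.gef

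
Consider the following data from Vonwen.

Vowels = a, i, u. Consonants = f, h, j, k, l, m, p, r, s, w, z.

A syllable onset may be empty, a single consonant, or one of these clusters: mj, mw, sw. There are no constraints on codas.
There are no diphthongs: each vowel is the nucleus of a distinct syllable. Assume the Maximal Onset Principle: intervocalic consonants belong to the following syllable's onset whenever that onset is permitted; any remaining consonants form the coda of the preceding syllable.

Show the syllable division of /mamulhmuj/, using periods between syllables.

Vowels present: a, u, u; each is a nucleus, giving 3 syllables.
σ1/σ2 boundary: just /m/ — single C goes to the following onset.
σ2/σ3 boundary: /lhm/; trying suffixes from longest down, /m/ is the first permitted one, so coda /lh/ | onset /m/.

ma.mulh.muj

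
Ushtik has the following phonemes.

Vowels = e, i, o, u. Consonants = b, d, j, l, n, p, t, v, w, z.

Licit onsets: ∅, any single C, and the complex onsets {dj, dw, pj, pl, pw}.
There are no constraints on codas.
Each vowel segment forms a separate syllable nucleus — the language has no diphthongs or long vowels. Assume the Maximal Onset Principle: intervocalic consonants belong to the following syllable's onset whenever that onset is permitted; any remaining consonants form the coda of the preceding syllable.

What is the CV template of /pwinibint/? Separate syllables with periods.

CCV.CV.CVCC

Nuclei (vowels): i, i, i → 3 syllables.
/i…i/ gap (V1→V2): /n/ is a single consonant, so it becomes the next onset.
/i…i/ gap (V2→V3): /b/ is a single consonant, so it becomes the next onset.
Syllabification: pwi.ni.bint.
Mapping each syllable to C/V: /pwi/ → CCV, /ni/ → CV, /bint/ → CVCC.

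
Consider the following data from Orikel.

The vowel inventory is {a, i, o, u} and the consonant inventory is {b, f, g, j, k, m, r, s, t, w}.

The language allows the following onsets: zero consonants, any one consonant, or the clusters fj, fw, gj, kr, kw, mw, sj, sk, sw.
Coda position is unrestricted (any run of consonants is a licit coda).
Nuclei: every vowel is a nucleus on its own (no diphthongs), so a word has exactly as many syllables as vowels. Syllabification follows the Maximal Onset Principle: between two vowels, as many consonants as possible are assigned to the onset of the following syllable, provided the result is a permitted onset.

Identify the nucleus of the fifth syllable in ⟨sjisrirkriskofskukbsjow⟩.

u

The vowels are i, i, i, o, u, o — 6 nuclei, so 6 syllables.
The fifth nucleus (vowel 5 from the left) is /u/.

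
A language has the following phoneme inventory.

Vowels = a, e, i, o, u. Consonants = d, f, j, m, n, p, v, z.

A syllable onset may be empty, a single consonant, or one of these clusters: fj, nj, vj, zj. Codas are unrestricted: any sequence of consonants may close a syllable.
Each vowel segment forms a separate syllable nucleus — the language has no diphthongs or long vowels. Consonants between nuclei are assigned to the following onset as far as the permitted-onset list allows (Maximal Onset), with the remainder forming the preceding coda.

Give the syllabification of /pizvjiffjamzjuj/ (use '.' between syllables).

The vowels are i, i, a, u — 4 nuclei, so 4 syllables.
Between /i/ (V1) and /i/ (V2): /zvj/ splits as /z/ + /vj/ (/vj/ is the longest suffix that is a licit onset).
Between /i/ (V2) and /a/ (V3): cluster /ffj/ — the longest permitted-onset suffix is /fj/; onset = /fj/, preceding coda = /f/.
Between /a/ (V3) and /u/ (V4): /mzj/ splits as /m/ + /zj/ (/zj/ is the longest suffix that is a licit onset).

piz.vjif.fjam.zjuj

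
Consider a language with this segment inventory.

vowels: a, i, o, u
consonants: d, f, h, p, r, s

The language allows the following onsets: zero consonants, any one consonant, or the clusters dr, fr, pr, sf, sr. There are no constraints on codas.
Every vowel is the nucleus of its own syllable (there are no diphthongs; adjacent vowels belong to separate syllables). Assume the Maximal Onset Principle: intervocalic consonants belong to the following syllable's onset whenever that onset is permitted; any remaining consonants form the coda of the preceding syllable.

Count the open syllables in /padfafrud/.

The vowels are a, a, u — 3 nuclei, so 3 syllables.
Between /a/ (V1) and /a/ (V2): /df/ — longest licit onset from the right is /f/, leaving /d/ as coda.
Between /a/ (V2) and /u/ (V3): cluster /fr/ — /fr/ is itself a permitted onset, so the whole cluster goes right; preceding coda = ∅.
Syllabification: pad.fa.frud.
Classifying each syllable: /pad/ (closed), /fa/ (open), /frud/ (closed).
Open syllables: 1.

1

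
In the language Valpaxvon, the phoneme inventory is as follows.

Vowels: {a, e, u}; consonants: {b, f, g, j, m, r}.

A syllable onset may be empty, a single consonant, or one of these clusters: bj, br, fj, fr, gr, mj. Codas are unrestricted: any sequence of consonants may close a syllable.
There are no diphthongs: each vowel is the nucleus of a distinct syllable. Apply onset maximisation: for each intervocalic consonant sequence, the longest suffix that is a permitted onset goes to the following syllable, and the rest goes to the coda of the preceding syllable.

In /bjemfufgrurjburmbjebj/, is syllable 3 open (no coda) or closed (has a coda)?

Vowels present: e, u, u, u, e; each is a nucleus, giving 5 syllables.
/e…u/ gap (V1→V2): /mf/ splits as /m/ + /f/ (/f/ is the longest suffix that is a licit onset).
/u…u/ gap (V2→V3): /fgr/; trying suffixes from longest down, /gr/ is the first permitted one, so coda /f/ | onset /gr/.
/u…u/ gap (V3→V4): /rjb/ — longest licit onset from the right is /b/, leaving /rj/ as coda.
/u…e/ gap (V4→V5): cluster /rmbj/ — the longest permitted-onset suffix is /bj/; onset = /bj/, preceding coda = /rm/.
Result: bjem.fuf.grurj.burm.bjebj.
Syllable 3 is /grurj/ with coda /rj/, so it is closed.

closed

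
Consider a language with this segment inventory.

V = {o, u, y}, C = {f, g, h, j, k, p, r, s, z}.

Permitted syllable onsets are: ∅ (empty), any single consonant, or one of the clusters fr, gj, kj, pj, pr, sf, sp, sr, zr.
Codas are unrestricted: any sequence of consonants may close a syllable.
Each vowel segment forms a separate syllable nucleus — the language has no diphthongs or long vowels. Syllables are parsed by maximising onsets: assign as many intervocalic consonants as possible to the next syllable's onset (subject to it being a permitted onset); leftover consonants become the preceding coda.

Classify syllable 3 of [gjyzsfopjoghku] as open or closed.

closed

Vowels present: y, o, o, u; each is a nucleus, giving 4 syllables.
Between /y/ (V1) and /o/ (V2): /zsf/ — longest licit onset from the right is /sf/, leaving /z/ as coda.
Between /o/ (V2) and /o/ (V3): /pj/ — entire cluster is a permitted onset → onset /pj/, coda ∅.
Between /o/ (V3) and /u/ (V4): /ghk/; trying suffixes from longest down, /k/ is the first permitted one, so coda /gh/ | onset /k/.
Result: gjyz.sfo.pjogh.ku.
Syllable 3 is /pjogh/ with coda /gh/, so it is closed.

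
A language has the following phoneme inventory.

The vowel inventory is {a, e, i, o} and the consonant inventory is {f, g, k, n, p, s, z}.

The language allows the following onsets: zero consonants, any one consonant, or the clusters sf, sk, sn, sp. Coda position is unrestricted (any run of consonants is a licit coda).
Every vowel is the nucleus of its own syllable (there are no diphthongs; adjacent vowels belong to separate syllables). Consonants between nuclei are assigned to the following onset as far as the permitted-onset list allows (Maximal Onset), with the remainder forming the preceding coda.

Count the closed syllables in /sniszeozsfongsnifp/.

Vowels present: i, e, o, o, i; each is a nucleus, giving 5 syllables.
V1 /i/ – V2 /e/: cluster /sz/ — the longest permitted-onset suffix is /z/; onset = /z/, preceding coda = /s/.
V2 /e/ – V3 /o/: nothing intervenes; syllable break is V.V.
V3 /o/ – V4 /o/: /zsf/ — longest licit onset from the right is /sf/, leaving /z/ as coda.
V4 /o/ – V5 /i/: cluster /ngsn/ — the longest permitted-onset suffix is /sn/; onset = /sn/, preceding coda = /ng/.
Putting it together: snis.ze.oz.sfong.snifp.
Classifying each syllable: /snis/ (closed), /ze/ (open), /oz/ (closed), /sfong/ (closed), /snifp/ (closed).
Closed syllables: 4.

4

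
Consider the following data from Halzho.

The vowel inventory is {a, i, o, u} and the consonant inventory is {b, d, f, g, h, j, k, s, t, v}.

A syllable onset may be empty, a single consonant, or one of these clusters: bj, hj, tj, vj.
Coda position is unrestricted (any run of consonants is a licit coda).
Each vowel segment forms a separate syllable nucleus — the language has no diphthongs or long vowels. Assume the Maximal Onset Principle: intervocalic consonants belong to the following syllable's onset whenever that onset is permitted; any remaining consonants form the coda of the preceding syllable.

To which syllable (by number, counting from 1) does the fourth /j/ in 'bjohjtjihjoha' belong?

Vowels present: o, i, o, a; each is a nucleus, giving 4 syllables.
Between /o/ (V1) and /i/ (V2): /hjtj/; trying suffixes from longest down, /tj/ is the first permitted one, so coda /hj/ | onset /tj/.
Between /i/ (V2) and /o/ (V3): /hj/ is a licit onset in full, so it all attaches to the next syllable.
Between /o/ (V3) and /a/ (V4): /h/ → onset of the next syllable (single consonants are always licit onsets).
Putting it together: bjohj.tji.hjo.ha.
The fourth /j/ is in the onset of syllable 3 (/hjo/).

3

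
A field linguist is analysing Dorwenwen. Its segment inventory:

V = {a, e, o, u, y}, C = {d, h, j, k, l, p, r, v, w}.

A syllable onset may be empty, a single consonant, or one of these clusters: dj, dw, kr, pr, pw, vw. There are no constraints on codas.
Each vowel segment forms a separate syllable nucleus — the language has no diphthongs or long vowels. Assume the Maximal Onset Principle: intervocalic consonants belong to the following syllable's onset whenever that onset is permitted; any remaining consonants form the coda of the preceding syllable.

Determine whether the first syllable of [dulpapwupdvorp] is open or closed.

Vowels present: u, a, u, o; each is a nucleus, giving 4 syllables.
σ1/σ2 boundary: cluster /lp/ — the longest permitted-onset suffix is /p/; onset = /p/, preceding coda = /l/.
σ2/σ3 boundary: cluster /pw/ — /pw/ is itself a permitted onset, so the whole cluster goes right; preceding coda = ∅.
σ3/σ4 boundary: /pdv/; trying suffixes from longest down, /v/ is the first permitted one, so coda /pd/ | onset /v/.
Syllabification: dul.pa.pwupd.vorp.
Syllable 1 is /dul/ with coda /l/, so it is closed.

closed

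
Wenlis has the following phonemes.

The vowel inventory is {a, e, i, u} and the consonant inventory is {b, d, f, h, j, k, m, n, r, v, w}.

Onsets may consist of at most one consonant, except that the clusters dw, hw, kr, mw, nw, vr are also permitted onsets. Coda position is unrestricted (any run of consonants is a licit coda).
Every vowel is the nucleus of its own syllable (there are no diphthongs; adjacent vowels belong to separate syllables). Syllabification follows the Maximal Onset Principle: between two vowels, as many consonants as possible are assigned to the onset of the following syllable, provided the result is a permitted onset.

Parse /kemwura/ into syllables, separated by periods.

ke.mwu.ra

Nuclei (vowels): e, u, a → 3 syllables.
V1 /e/ – V2 /u/: cluster /mw/ — /mw/ is itself a permitted onset, so the whole cluster goes right; preceding coda = ∅.
V2 /u/ – V3 /a/: /r/ is a single consonant, so it becomes the next onset.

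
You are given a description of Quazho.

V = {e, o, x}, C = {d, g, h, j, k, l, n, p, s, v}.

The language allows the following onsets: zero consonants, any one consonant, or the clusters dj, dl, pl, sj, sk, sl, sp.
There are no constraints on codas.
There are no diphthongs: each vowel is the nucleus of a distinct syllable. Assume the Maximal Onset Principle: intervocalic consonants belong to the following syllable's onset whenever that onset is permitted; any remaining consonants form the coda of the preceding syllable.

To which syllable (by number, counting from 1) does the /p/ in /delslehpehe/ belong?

Vowels present: e, e, e, e; each is a nucleus, giving 4 syllables.
σ1/σ2 boundary: /lsl/ splits as /l/ + /sl/ (/sl/ is the longest suffix that is a licit onset).
σ2/σ3 boundary: /hp/ — longest licit onset from the right is /p/, leaving /h/ as coda.
σ3/σ4 boundary: just /h/ — single C goes to the following onset.
Syllabification: del.sleh.pe.he.
The /p/ is in the onset of syllable 3 (/pe/).

3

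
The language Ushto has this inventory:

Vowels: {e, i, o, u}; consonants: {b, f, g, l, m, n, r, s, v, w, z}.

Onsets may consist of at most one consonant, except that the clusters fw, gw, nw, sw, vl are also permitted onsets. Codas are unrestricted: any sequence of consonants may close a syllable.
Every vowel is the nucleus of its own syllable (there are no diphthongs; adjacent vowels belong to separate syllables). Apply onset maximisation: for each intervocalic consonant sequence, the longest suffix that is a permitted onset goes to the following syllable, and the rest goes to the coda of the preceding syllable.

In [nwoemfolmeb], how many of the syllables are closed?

Nuclei (vowels): o, e, o, e → 4 syllables.
V1 /o/ – V2 /e/: no consonants, so the boundary falls immediately after /o/.
V2 /e/ – V3 /o/: /mf/ — longest licit onset from the right is /f/, leaving /m/ as coda.
V3 /o/ – V4 /e/: cluster /lm/ — the longest permitted-onset suffix is /m/; onset = /m/, preceding coda = /l/.
Putting it together: nwo.em.fol.meb.
Classifying each syllable: /nwo/ (open), /em/ (closed), /fol/ (closed), /meb/ (closed).
Closed syllables: 3.

3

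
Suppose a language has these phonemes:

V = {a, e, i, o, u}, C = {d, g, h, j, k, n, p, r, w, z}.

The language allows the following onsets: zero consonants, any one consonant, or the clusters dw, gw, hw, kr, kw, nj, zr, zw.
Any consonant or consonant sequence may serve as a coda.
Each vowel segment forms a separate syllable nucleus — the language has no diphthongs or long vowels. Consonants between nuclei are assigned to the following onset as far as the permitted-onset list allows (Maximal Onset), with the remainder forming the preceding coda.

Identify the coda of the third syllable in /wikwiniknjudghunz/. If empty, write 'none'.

k

The vowels are i, i, i, u, u — 5 nuclei, so 5 syllables.
σ1/σ2 boundary: /kw/ — entire cluster is a permitted onset → onset /kw/, coda ∅.
σ2/σ3 boundary: /n/ → onset of the next syllable (single consonants are always licit onsets).
σ3/σ4 boundary: /knj/; trying suffixes from longest down, /nj/ is the first permitted one, so coda /k/ | onset /nj/.
σ4/σ5 boundary: /dgh/ splits as /dg/ + /h/ (/h/ is the longest suffix that is a licit onset).
So the parse is wi.kwi.nik.njudg.hunz.
Syllable 3 is /nik/: onset /n/, nucleus /i/, coda /k/.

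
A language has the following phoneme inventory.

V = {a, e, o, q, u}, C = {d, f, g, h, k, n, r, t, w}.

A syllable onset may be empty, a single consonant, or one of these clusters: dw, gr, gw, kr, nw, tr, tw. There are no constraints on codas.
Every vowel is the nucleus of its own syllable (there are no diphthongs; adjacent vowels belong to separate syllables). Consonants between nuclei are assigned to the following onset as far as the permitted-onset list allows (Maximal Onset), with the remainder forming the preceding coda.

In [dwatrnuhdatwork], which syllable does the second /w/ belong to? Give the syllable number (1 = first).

4

Vowels present: a, u, a, o; each is a nucleus, giving 4 syllables.
/a…u/ gap (V1→V2): /trn/; trying suffixes from longest down, /n/ is the first permitted one, so coda /tr/ | onset /n/.
/u…a/ gap (V2→V3): cluster /hd/ — the longest permitted-onset suffix is /d/; onset = /d/, preceding coda = /h/.
/a…o/ gap (V3→V4): /tw/ is a licit onset in full, so it all attaches to the next syllable.
Result: dwatr.nuh.da.twork.
The second /w/ is in the onset of syllable 4 (/twork/).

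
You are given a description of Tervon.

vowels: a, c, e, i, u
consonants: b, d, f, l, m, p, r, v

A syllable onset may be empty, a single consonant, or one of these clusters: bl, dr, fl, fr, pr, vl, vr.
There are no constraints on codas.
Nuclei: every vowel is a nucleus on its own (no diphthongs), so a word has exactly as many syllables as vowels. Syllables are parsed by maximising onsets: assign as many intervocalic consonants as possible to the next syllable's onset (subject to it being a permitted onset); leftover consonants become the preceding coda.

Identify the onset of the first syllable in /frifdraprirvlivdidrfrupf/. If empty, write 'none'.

Vowels present: i, a, i, i, i, u; each is a nucleus, giving 6 syllables.
/i…a/ gap (V1→V2): /fdr/ — longest licit onset from the right is /dr/, leaving /f/ as coda.
/a…i/ gap (V2→V3): /pr/ — entire cluster is a permitted onset → onset /pr/, coda ∅.
/i…i/ gap (V3→V4): /rvl/ — longest licit onset from the right is /vl/, leaving /r/ as coda.
/i…i/ gap (V4→V5): /vd/ — longest licit onset from the right is /d/, leaving /v/ as coda.
/i…u/ gap (V5→V6): /drfr/ splits as /dr/ + /fr/ (/fr/ is the longest suffix that is a licit onset).
Result: frif.dra.prir.vliv.didr.frupf.
Syllable 1 is /frif/: onset /fr/, nucleus /i/, coda /f/.

fr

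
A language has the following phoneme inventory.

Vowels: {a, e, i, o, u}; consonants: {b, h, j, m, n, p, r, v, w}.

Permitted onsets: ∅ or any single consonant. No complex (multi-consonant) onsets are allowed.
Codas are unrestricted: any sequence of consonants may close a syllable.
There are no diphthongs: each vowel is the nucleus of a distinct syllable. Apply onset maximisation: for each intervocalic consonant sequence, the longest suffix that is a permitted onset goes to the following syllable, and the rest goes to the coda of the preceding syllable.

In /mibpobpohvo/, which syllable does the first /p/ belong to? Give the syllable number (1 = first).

2

The vowels are i, o, o, o — 4 nuclei, so 4 syllables.
/i…o/ gap (V1→V2): /bp/ splits as /b/ + /p/ (/p/ is the longest suffix that is a licit onset).
/o…o/ gap (V2→V3): /bp/ — longest licit onset from the right is /p/, leaving /b/ as coda.
/o…o/ gap (V3→V4): cluster /hv/ — the longest permitted-onset suffix is /v/; onset = /v/, preceding coda = /h/.
So the parse is mib.pob.poh.vo.
The first /p/ is in the onset of syllable 2 (/pob/).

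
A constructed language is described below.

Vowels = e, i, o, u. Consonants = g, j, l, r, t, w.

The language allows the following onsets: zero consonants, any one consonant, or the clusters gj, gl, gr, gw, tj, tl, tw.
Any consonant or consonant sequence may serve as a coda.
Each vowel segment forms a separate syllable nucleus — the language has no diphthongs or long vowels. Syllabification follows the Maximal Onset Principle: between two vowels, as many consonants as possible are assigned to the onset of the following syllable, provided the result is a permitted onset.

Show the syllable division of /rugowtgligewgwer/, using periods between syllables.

ru.gowt.gli.gew.gwer

Vowels present: u, o, i, e, e; each is a nucleus, giving 5 syllables.
Between /u/ (V1) and /o/ (V2): /g/ is a single consonant, so it becomes the next onset.
Between /o/ (V2) and /i/ (V3): /wtgl/ — longest licit onset from the right is /gl/, leaving /wt/ as coda.
Between /i/ (V3) and /e/ (V4): /g/ is a single consonant, so it becomes the next onset.
Between /e/ (V4) and /e/ (V5): /wgw/; trying suffixes from longest down, /gw/ is the first permitted one, so coda /w/ | onset /gw/.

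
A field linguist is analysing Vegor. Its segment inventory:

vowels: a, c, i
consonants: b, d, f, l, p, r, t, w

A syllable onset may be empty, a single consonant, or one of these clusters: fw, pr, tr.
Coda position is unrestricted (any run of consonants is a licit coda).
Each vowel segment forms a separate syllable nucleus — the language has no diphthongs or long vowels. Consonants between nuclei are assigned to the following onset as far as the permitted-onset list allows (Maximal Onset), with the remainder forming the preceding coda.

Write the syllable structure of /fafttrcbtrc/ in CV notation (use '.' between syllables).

CVCC.CCVC.CCV

Nuclei (vowels): a, c, c → 3 syllables.
/a…c/ gap (V1→V2): /fttr/ splits as /ft/ + /tr/ (/tr/ is the longest suffix that is a licit onset).
/c…c/ gap (V2→V3): /btr/ — longest licit onset from the right is /tr/, leaving /b/ as coda.
So the parse is faft.trcb.trc.
Mapping each syllable to C/V: /faft/ → CVCC, /trcb/ → CCVC, /trc/ → CCV.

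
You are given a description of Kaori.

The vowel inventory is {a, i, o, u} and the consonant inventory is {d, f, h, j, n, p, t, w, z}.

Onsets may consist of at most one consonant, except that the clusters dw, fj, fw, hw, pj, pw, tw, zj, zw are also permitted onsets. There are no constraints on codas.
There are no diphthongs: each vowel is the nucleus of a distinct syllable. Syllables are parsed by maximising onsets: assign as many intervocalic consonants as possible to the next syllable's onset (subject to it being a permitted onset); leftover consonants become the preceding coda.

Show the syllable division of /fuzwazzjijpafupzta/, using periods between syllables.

Nuclei (vowels): u, a, i, a, u, a → 6 syllables.
/u…a/ gap (V1→V2): /zw/ is a licit onset in full, so it all attaches to the next syllable.
/a…i/ gap (V2→V3): /zzj/ — longest licit onset from the right is /zj/, leaving /z/ as coda.
/i…a/ gap (V3→V4): /jp/; trying suffixes from longest down, /p/ is the first permitted one, so coda /j/ | onset /p/.
/a…u/ gap (V4→V5): /f/ → onset of the next syllable (single consonants are always licit onsets).
/u…a/ gap (V5→V6): /pzt/; trying suffixes from longest down, /t/ is the first permitted one, so coda /pz/ | onset /t/.

fu.zwaz.zjij.pa.fupz.ta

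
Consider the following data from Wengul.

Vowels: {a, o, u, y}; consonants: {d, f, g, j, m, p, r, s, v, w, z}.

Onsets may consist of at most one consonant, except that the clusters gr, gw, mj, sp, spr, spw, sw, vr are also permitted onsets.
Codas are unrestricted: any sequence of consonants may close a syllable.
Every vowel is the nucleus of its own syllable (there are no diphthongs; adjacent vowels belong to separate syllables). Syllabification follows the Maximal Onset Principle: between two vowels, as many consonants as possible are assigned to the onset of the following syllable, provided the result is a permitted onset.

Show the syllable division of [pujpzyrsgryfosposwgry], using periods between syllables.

The vowels are u, y, y, o, o, y — 6 nuclei, so 6 syllables.
σ1/σ2 boundary: /jpz/ splits as /jp/ + /z/ (/z/ is the longest suffix that is a licit onset).
σ2/σ3 boundary: /rsgr/ — longest licit onset from the right is /gr/, leaving /rs/ as coda.
σ3/σ4 boundary: /f/ is a single consonant, so it becomes the next onset.
σ4/σ5 boundary: cluster /sp/ — /sp/ is itself a permitted onset, so the whole cluster goes right; preceding coda = ∅.
σ5/σ6 boundary: /swgr/ — longest licit onset from the right is /gr/, leaving /sw/ as coda.

pujp.zyrs.gry.fo.sposw.gry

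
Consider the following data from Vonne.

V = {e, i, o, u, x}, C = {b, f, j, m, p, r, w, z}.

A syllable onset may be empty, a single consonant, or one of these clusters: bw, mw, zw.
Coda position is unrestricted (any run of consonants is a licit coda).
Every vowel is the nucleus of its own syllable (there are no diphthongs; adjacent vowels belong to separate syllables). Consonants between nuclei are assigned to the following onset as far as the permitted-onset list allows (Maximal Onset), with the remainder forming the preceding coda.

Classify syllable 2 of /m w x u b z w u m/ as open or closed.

The vowels are x, u, u — 3 nuclei, so 3 syllables.
Between /x/ (V1) and /u/ (V2): nothing intervenes; syllable break is V.V.
Between /u/ (V2) and /u/ (V3): /bzw/; trying suffixes from longest down, /zw/ is the first permitted one, so coda /b/ | onset /zw/.
Result: mwx.ub.zwum.
Syllable 2 is /ub/ with coda /b/, so it is closed.

closed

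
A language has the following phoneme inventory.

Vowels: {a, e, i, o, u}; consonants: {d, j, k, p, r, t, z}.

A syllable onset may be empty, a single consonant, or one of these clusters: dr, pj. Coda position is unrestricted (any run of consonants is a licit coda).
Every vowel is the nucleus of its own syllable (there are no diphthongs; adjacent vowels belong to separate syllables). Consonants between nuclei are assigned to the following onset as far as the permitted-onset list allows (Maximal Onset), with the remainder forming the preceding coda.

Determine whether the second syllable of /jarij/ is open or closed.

closed

Nuclei (vowels): a, i → 2 syllables.
σ1/σ2 boundary: /r/ is a single consonant, so it becomes the next onset.
Syllabification: ja.rij.
Syllable 2 is /rij/ with coda /j/, so it is closed.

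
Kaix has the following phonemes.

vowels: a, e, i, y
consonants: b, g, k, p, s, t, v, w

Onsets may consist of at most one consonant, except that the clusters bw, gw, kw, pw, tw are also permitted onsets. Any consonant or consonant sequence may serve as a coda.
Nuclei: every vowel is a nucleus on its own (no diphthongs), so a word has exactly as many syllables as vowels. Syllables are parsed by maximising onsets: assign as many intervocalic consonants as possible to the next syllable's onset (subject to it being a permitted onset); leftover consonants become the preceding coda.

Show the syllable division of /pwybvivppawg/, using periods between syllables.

pwyb.vivp.pawg

The vowels are y, i, a — 3 nuclei, so 3 syllables.
/y…i/ gap (V1→V2): /bv/; trying suffixes from longest down, /v/ is the first permitted one, so coda /b/ | onset /v/.
/i…a/ gap (V2→V3): /vpp/ — longest licit onset from the right is /p/, leaving /vp/ as coda.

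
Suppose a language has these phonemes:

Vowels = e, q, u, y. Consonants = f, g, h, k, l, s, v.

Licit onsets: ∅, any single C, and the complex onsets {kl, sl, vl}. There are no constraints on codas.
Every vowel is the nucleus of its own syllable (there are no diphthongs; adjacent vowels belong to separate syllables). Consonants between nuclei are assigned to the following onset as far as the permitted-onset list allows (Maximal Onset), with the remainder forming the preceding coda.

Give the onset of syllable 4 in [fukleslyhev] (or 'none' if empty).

Nuclei (vowels): u, e, y, e → 4 syllables.
/u…e/ gap (V1→V2): /kl/ is a licit onset in full, so it all attaches to the next syllable.
/e…y/ gap (V2→V3): /sl/ — entire cluster is a permitted onset → onset /sl/, coda ∅.
/y…e/ gap (V3→V4): /h/ is a single consonant, so it becomes the next onset.
So the parse is fu.kle.sly.hev.
Syllable 4 is /hev/: onset /h/, nucleus /e/, coda /v/.

h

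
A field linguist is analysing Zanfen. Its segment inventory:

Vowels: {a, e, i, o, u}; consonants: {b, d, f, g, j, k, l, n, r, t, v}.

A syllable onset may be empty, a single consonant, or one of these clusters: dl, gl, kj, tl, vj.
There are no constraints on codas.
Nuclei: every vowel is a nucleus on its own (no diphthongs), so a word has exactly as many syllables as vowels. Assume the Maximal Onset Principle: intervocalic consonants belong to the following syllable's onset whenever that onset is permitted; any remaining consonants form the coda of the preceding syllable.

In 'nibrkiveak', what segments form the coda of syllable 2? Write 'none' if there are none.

none

Nuclei (vowels): i, i, e, a → 4 syllables.
σ1/σ2 boundary: /brk/; trying suffixes from longest down, /k/ is the first permitted one, so coda /br/ | onset /k/.
σ2/σ3 boundary: /v/ → onset of the next syllable (single consonants are always licit onsets).
σ3/σ4 boundary: hiatus — the boundary sits between the two vowels.
Syllabification: nibr.ki.ve.ak.
Syllable 2 is /ki/: onset /k/, nucleus /i/, coda ∅.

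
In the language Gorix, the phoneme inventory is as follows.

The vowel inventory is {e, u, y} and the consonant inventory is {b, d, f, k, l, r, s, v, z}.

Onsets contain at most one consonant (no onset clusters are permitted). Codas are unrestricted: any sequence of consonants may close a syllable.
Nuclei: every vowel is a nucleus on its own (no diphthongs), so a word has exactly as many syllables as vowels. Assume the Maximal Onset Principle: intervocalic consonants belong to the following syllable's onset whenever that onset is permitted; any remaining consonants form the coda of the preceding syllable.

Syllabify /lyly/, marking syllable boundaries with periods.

ly.ly

Nuclei (vowels): y, y → 2 syllables.
/y…y/ gap (V1→V2): /l/ is a single consonant, so it becomes the next onset.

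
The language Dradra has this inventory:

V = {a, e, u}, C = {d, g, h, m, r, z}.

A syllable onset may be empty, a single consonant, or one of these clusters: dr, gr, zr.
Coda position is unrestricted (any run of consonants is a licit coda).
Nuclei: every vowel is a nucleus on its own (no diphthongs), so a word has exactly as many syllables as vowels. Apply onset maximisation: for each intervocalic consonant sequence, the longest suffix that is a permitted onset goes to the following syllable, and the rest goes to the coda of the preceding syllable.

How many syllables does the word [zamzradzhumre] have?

4

Vowels present: a, a, u, e; each is a nucleus, giving 4 syllables.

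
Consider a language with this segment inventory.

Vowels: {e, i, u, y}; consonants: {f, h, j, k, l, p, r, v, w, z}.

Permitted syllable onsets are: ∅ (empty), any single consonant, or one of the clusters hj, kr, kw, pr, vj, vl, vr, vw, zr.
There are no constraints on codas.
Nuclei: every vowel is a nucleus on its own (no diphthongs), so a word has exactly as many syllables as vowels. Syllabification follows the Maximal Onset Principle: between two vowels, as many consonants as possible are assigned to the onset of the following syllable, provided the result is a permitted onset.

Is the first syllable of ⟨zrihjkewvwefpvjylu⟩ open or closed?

closed

The vowels are i, e, e, y, u — 5 nuclei, so 5 syllables.
V1 /i/ – V2 /e/: /hjk/ — longest licit onset from the right is /k/, leaving /hj/ as coda.
V2 /e/ – V3 /e/: /wvw/ splits as /w/ + /vw/ (/vw/ is the longest suffix that is a licit onset).
V3 /e/ – V4 /y/: /fpvj/; trying suffixes from longest down, /vj/ is the first permitted one, so coda /fp/ | onset /vj/.
V4 /y/ – V5 /u/: /l/ is a single consonant, so it becomes the next onset.
Result: zrihj.kew.vwefp.vjy.lu.
Syllable 1 is /zrihj/ with coda /hj/, so it is closed.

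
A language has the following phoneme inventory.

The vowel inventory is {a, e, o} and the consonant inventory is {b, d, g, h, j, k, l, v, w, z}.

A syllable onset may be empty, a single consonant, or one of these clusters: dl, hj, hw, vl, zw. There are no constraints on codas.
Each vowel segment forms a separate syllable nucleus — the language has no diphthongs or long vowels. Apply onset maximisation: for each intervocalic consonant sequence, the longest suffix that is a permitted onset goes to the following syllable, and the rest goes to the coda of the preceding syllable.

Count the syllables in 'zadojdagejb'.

Nuclei (vowels): a, o, a, e → 4 syllables.

4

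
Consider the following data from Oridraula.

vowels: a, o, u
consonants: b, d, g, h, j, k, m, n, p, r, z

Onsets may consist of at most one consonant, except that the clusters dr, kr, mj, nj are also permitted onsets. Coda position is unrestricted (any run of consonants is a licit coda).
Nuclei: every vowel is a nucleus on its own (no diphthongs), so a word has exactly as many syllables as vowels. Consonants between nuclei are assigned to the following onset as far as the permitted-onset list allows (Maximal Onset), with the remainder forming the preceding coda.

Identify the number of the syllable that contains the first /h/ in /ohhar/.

1

Vowels present: o, a; each is a nucleus, giving 2 syllables.
σ1/σ2 boundary: cluster /hh/ — the longest permitted-onset suffix is /h/; onset = /h/, preceding coda = /h/.
So the parse is oh.har.
The first /h/ is in the coda of syllable 1 (/oh/).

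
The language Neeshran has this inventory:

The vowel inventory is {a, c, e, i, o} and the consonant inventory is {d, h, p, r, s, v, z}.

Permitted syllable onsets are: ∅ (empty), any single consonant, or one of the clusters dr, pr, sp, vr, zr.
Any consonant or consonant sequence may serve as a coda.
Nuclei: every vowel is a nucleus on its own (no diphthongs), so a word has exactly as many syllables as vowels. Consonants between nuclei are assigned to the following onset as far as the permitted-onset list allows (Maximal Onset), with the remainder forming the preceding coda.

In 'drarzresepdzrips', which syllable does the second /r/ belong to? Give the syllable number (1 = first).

1

Vowels present: a, e, e, i; each is a nucleus, giving 4 syllables.
Between /a/ (V1) and /e/ (V2): /rzr/ — longest licit onset from the right is /zr/, leaving /r/ as coda.
Between /e/ (V2) and /e/ (V3): /s/ is a single consonant, so it becomes the next onset.
Between /e/ (V3) and /i/ (V4): /pdzr/ — longest licit onset from the right is /zr/, leaving /pd/ as coda.
Syllabification: drar.zre.sepd.zrips.
The second /r/ is in the coda of syllable 1 (/drar/).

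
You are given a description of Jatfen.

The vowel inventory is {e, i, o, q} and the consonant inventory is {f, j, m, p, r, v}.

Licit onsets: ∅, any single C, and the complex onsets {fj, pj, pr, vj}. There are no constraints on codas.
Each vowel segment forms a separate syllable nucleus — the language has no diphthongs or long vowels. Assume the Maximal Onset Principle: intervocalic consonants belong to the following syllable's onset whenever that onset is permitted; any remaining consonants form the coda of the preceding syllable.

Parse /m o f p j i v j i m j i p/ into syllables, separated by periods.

mof.pji.vjim.jip

Nuclei (vowels): o, i, i, i → 4 syllables.
/o…i/ gap (V1→V2): /fpj/ splits as /f/ + /pj/ (/pj/ is the longest suffix that is a licit onset).
/i…i/ gap (V2→V3): cluster /vj/ — /vj/ is itself a permitted onset, so the whole cluster goes right; preceding coda = ∅.
/i…i/ gap (V3→V4): /mj/; trying suffixes from longest down, /j/ is the first permitted one, so coda /m/ | onset /j/.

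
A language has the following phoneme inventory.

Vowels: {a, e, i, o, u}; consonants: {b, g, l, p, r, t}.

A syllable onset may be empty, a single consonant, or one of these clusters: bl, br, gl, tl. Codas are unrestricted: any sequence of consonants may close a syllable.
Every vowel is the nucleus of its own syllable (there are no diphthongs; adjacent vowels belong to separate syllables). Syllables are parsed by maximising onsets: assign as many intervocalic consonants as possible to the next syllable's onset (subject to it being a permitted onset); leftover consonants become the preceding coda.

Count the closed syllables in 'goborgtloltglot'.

3

Vowels present: o, o, o, o; each is a nucleus, giving 4 syllables.
V1 /o/ – V2 /o/: /b/ is a single consonant, so it becomes the next onset.
V2 /o/ – V3 /o/: /rgtl/ splits as /rg/ + /tl/ (/tl/ is the longest suffix that is a licit onset).
V3 /o/ – V4 /o/: cluster /ltgl/ — the longest permitted-onset suffix is /gl/; onset = /gl/, preceding coda = /lt/.
Syllabification: go.borg.tlolt.glot.
Classifying each syllable: /go/ (open), /borg/ (closed), /tlolt/ (closed), /glot/ (closed).
Closed syllables: 3.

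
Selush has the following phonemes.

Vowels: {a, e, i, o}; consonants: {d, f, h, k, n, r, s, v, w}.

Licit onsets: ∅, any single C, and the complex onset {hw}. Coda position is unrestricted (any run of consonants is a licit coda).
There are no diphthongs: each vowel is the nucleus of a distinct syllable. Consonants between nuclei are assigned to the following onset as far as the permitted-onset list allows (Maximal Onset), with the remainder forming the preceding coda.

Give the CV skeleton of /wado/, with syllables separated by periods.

Vowels present: a, o; each is a nucleus, giving 2 syllables.
V1 /a/ – V2 /o/: /d/ is a single consonant, so it becomes the next onset.
Syllabification: wa.do.
Mapping each syllable to C/V: /wa/ → CV, /do/ → CV.

CV.CV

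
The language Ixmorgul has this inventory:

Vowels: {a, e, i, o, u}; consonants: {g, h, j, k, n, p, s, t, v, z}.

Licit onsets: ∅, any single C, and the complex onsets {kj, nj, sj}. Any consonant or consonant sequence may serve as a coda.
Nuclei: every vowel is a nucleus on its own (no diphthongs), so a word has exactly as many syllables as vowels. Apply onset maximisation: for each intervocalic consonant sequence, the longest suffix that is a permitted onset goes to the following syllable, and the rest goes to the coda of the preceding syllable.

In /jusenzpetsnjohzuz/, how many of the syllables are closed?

4

Nuclei (vowels): u, e, e, o, u → 5 syllables.
/u…e/ gap (V1→V2): /s/ → onset of the next syllable (single consonants are always licit onsets).
/e…e/ gap (V2→V3): /nzp/; trying suffixes from longest down, /p/ is the first permitted one, so coda /nz/ | onset /p/.
/e…o/ gap (V3→V4): cluster /tsnj/ — the longest permitted-onset suffix is /nj/; onset = /nj/, preceding coda = /ts/.
/o…u/ gap (V4→V5): /hz/; trying suffixes from longest down, /z/ is the first permitted one, so coda /h/ | onset /z/.
So the parse is ju.senz.pets.njoh.zuz.
Classifying each syllable: /ju/ (open), /senz/ (closed), /pets/ (closed), /njoh/ (closed), /zuz/ (closed).
Closed syllables: 4.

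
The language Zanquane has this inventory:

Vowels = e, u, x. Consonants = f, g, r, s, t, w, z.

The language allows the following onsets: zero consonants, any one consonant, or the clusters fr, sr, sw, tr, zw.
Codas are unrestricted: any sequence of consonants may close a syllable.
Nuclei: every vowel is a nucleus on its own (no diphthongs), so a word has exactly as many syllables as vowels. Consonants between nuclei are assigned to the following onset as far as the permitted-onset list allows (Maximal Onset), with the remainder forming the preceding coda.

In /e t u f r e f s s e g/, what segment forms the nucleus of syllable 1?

Vowels present: e, u, e, e; each is a nucleus, giving 4 syllables.
The first nucleus (vowel 1 from the left) is /e/.

e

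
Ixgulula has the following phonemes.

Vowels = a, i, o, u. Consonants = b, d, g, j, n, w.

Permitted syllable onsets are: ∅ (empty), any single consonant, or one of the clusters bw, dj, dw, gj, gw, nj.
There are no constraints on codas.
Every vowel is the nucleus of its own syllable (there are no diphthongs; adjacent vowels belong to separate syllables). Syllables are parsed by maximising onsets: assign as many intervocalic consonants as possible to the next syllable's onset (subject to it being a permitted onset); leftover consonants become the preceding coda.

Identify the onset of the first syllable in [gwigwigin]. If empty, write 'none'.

gw

Nuclei (vowels): i, i, i → 3 syllables.
/i…i/ gap (V1→V2): /gw/ is a licit onset in full, so it all attaches to the next syllable.
/i…i/ gap (V2→V3): /g/ → onset of the next syllable (single consonants are always licit onsets).
So the parse is gwi.gwi.gin.
Syllable 1 is /gwi/: onset /gw/, nucleus /i/, coda ∅.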